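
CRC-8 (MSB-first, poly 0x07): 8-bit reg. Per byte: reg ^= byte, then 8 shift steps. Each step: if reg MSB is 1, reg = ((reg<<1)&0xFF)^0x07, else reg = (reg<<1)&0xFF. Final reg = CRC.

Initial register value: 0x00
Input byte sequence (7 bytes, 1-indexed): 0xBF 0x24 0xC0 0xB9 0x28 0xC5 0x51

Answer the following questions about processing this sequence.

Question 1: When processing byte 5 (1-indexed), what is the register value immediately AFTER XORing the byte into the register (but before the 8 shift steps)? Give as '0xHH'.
Register before byte 5: 0x69
Byte 5: 0x28
0x69 XOR 0x28 = 0x41

Answer: 0x41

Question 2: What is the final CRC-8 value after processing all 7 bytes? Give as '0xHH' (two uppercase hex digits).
After byte 1 (0xBF): reg=0x34
After byte 2 (0x24): reg=0x70
After byte 3 (0xC0): reg=0x19
After byte 4 (0xB9): reg=0x69
After byte 5 (0x28): reg=0xC0
After byte 6 (0xC5): reg=0x1B
After byte 7 (0x51): reg=0xF1

Answer: 0xF1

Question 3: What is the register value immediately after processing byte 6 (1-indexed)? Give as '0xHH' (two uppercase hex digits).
After byte 1 (0xBF): reg=0x34
After byte 2 (0x24): reg=0x70
After byte 3 (0xC0): reg=0x19
After byte 4 (0xB9): reg=0x69
After byte 5 (0x28): reg=0xC0
After byte 6 (0xC5): reg=0x1B

Answer: 0x1B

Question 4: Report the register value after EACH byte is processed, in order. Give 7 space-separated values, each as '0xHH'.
0x34 0x70 0x19 0x69 0xC0 0x1B 0xF1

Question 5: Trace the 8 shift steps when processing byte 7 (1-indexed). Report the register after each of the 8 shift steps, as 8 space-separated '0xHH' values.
Answer: 0x94 0x2F 0x5E 0xBC 0x7F 0xFE 0xFB 0xF1

Derivation:
After byte 1 (0xBF): reg=0x34
After byte 2 (0x24): reg=0x70
After byte 3 (0xC0): reg=0x19
After byte 4 (0xB9): reg=0x69
After byte 5 (0x28): reg=0xC0
After byte 6 (0xC5): reg=0x1B
Register before byte 7: 0x1B
After XOR with byte 0x51: 0x4A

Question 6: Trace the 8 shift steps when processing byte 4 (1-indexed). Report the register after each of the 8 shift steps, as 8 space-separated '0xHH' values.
Answer: 0x47 0x8E 0x1B 0x36 0x6C 0xD8 0xB7 0x69

Derivation:
After byte 1 (0xBF): reg=0x34
After byte 2 (0x24): reg=0x70
After byte 3 (0xC0): reg=0x19
Register before byte 4: 0x19
After XOR with byte 0xB9: 0xA0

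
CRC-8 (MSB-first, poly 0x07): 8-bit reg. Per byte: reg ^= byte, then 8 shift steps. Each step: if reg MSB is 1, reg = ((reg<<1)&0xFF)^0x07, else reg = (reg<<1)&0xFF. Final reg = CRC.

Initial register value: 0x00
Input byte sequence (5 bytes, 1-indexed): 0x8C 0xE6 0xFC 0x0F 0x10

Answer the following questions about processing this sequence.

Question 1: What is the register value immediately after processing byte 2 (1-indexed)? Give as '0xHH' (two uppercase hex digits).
Answer: 0xF6

Derivation:
After byte 1 (0x8C): reg=0xAD
After byte 2 (0xE6): reg=0xF6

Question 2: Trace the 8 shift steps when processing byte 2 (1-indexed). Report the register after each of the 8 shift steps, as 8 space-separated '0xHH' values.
Answer: 0x96 0x2B 0x56 0xAC 0x5F 0xBE 0x7B 0xF6

Derivation:
After byte 1 (0x8C): reg=0xAD
Register before byte 2: 0xAD
After XOR with byte 0xE6: 0x4B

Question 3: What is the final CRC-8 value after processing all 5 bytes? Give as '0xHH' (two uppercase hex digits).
After byte 1 (0x8C): reg=0xAD
After byte 2 (0xE6): reg=0xF6
After byte 3 (0xFC): reg=0x36
After byte 4 (0x0F): reg=0xAF
After byte 5 (0x10): reg=0x34

Answer: 0x34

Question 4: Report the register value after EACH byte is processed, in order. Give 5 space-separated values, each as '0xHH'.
0xAD 0xF6 0x36 0xAF 0x34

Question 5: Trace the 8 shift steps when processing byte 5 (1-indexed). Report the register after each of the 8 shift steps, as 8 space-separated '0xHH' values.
Answer: 0x79 0xF2 0xE3 0xC1 0x85 0x0D 0x1A 0x34

Derivation:
After byte 1 (0x8C): reg=0xAD
After byte 2 (0xE6): reg=0xF6
After byte 3 (0xFC): reg=0x36
After byte 4 (0x0F): reg=0xAF
Register before byte 5: 0xAF
After XOR with byte 0x10: 0xBF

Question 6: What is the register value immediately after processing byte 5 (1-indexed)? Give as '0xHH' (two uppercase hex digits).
After byte 1 (0x8C): reg=0xAD
After byte 2 (0xE6): reg=0xF6
After byte 3 (0xFC): reg=0x36
After byte 4 (0x0F): reg=0xAF
After byte 5 (0x10): reg=0x34

Answer: 0x34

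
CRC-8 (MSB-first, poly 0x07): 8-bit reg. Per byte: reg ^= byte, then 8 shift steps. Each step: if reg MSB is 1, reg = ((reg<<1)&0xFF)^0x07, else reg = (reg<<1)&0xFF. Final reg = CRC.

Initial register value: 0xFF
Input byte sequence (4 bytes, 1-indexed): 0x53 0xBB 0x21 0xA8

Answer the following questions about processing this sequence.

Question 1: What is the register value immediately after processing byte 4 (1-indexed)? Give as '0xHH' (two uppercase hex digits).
After byte 1 (0x53): reg=0x4D
After byte 2 (0xBB): reg=0xCC
After byte 3 (0x21): reg=0x8D
After byte 4 (0xA8): reg=0xFB

Answer: 0xFB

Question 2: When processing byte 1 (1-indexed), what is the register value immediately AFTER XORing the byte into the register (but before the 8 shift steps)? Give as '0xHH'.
Register before byte 1: 0xFF
Byte 1: 0x53
0xFF XOR 0x53 = 0xAC

Answer: 0xAC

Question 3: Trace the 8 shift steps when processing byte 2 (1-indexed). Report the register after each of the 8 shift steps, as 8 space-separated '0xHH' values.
After byte 1 (0x53): reg=0x4D
Register before byte 2: 0x4D
After XOR with byte 0xBB: 0xF6

Answer: 0xEB 0xD1 0xA5 0x4D 0x9A 0x33 0x66 0xCC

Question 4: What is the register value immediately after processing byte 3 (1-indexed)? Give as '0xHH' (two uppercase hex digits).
Answer: 0x8D

Derivation:
After byte 1 (0x53): reg=0x4D
After byte 2 (0xBB): reg=0xCC
After byte 3 (0x21): reg=0x8D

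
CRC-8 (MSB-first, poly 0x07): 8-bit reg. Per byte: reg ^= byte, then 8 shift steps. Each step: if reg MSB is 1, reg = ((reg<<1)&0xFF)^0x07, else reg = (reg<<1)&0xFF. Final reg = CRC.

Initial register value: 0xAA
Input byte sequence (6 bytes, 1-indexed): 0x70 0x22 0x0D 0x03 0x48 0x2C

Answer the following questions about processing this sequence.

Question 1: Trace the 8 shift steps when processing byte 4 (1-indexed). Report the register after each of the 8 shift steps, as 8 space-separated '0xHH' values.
Answer: 0x18 0x30 0x60 0xC0 0x87 0x09 0x12 0x24

Derivation:
After byte 1 (0x70): reg=0x08
After byte 2 (0x22): reg=0xD6
After byte 3 (0x0D): reg=0x0F
Register before byte 4: 0x0F
After XOR with byte 0x03: 0x0C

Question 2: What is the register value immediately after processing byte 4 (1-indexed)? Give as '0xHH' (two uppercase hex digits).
Answer: 0x24

Derivation:
After byte 1 (0x70): reg=0x08
After byte 2 (0x22): reg=0xD6
After byte 3 (0x0D): reg=0x0F
After byte 4 (0x03): reg=0x24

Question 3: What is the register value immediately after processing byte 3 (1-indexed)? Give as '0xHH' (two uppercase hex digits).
After byte 1 (0x70): reg=0x08
After byte 2 (0x22): reg=0xD6
After byte 3 (0x0D): reg=0x0F

Answer: 0x0F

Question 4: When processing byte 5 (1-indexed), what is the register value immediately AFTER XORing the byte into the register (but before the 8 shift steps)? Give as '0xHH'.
Register before byte 5: 0x24
Byte 5: 0x48
0x24 XOR 0x48 = 0x6C

Answer: 0x6C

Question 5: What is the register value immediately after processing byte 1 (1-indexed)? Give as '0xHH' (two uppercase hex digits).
Answer: 0x08

Derivation:
After byte 1 (0x70): reg=0x08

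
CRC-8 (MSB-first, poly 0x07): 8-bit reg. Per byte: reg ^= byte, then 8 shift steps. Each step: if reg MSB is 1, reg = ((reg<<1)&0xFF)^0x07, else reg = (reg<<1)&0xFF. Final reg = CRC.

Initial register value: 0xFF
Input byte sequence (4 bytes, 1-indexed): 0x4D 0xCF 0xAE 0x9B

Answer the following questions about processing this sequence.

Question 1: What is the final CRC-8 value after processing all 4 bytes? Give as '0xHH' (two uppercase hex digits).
Answer: 0x78

Derivation:
After byte 1 (0x4D): reg=0x17
After byte 2 (0xCF): reg=0x06
After byte 3 (0xAE): reg=0x51
After byte 4 (0x9B): reg=0x78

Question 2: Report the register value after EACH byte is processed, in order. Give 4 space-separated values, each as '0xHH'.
0x17 0x06 0x51 0x78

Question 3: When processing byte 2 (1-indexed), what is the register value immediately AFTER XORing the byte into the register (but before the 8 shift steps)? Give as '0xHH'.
Answer: 0xD8

Derivation:
Register before byte 2: 0x17
Byte 2: 0xCF
0x17 XOR 0xCF = 0xD8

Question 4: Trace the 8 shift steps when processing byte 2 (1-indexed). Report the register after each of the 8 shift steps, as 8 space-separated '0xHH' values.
Answer: 0xB7 0x69 0xD2 0xA3 0x41 0x82 0x03 0x06

Derivation:
After byte 1 (0x4D): reg=0x17
Register before byte 2: 0x17
After XOR with byte 0xCF: 0xD8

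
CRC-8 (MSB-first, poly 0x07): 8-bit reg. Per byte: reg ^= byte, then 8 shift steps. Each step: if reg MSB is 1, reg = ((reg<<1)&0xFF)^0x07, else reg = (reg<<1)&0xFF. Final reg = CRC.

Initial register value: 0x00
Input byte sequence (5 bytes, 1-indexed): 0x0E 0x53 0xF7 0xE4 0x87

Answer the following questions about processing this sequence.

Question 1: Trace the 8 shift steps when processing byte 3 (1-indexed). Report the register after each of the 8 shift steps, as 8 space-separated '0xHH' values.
After byte 1 (0x0E): reg=0x2A
After byte 2 (0x53): reg=0x68
Register before byte 3: 0x68
After XOR with byte 0xF7: 0x9F

Answer: 0x39 0x72 0xE4 0xCF 0x99 0x35 0x6A 0xD4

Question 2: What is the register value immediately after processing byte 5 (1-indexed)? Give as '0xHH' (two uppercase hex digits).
Answer: 0x65

Derivation:
After byte 1 (0x0E): reg=0x2A
After byte 2 (0x53): reg=0x68
After byte 3 (0xF7): reg=0xD4
After byte 4 (0xE4): reg=0x90
After byte 5 (0x87): reg=0x65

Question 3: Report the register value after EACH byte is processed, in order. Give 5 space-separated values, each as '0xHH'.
0x2A 0x68 0xD4 0x90 0x65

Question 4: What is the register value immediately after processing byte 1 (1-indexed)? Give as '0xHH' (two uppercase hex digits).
After byte 1 (0x0E): reg=0x2A

Answer: 0x2A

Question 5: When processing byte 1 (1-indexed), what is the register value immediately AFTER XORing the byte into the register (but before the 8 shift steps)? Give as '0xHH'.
Answer: 0x0E

Derivation:
Register before byte 1: 0x00
Byte 1: 0x0E
0x00 XOR 0x0E = 0x0E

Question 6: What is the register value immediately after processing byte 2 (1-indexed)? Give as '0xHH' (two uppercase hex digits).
Answer: 0x68

Derivation:
After byte 1 (0x0E): reg=0x2A
After byte 2 (0x53): reg=0x68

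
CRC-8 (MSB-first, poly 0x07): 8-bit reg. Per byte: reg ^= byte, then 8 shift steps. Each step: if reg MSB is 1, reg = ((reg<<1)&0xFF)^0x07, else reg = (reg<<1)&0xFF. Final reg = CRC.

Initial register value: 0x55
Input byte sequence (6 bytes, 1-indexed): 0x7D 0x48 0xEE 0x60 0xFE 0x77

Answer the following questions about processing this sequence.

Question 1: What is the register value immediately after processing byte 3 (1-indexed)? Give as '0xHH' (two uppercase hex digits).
After byte 1 (0x7D): reg=0xD8
After byte 2 (0x48): reg=0xF9
After byte 3 (0xEE): reg=0x65

Answer: 0x65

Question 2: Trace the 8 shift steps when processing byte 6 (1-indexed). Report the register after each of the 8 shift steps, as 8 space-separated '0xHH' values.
After byte 1 (0x7D): reg=0xD8
After byte 2 (0x48): reg=0xF9
After byte 3 (0xEE): reg=0x65
After byte 4 (0x60): reg=0x1B
After byte 5 (0xFE): reg=0xB5
Register before byte 6: 0xB5
After XOR with byte 0x77: 0xC2

Answer: 0x83 0x01 0x02 0x04 0x08 0x10 0x20 0x40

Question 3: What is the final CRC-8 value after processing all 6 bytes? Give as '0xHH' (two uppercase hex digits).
After byte 1 (0x7D): reg=0xD8
After byte 2 (0x48): reg=0xF9
After byte 3 (0xEE): reg=0x65
After byte 4 (0x60): reg=0x1B
After byte 5 (0xFE): reg=0xB5
After byte 6 (0x77): reg=0x40

Answer: 0x40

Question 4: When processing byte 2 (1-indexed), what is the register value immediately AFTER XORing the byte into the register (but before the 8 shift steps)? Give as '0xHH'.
Answer: 0x90

Derivation:
Register before byte 2: 0xD8
Byte 2: 0x48
0xD8 XOR 0x48 = 0x90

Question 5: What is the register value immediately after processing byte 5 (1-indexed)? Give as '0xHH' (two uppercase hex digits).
Answer: 0xB5

Derivation:
After byte 1 (0x7D): reg=0xD8
After byte 2 (0x48): reg=0xF9
After byte 3 (0xEE): reg=0x65
After byte 4 (0x60): reg=0x1B
After byte 5 (0xFE): reg=0xB5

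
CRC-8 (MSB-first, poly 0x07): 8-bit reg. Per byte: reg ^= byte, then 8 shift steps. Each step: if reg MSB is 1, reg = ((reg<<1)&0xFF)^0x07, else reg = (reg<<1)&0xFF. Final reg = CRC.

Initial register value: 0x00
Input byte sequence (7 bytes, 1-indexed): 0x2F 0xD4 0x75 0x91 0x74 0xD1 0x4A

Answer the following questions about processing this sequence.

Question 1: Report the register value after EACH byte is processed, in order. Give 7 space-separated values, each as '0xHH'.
0xCD 0x4F 0xA6 0x85 0xD9 0x38 0x59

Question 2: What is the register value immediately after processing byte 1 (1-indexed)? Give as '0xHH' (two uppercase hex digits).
After byte 1 (0x2F): reg=0xCD

Answer: 0xCD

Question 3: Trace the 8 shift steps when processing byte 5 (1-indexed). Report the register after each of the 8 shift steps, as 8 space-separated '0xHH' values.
Answer: 0xE5 0xCD 0x9D 0x3D 0x7A 0xF4 0xEF 0xD9

Derivation:
After byte 1 (0x2F): reg=0xCD
After byte 2 (0xD4): reg=0x4F
After byte 3 (0x75): reg=0xA6
After byte 4 (0x91): reg=0x85
Register before byte 5: 0x85
After XOR with byte 0x74: 0xF1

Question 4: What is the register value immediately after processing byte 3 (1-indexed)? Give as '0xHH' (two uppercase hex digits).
After byte 1 (0x2F): reg=0xCD
After byte 2 (0xD4): reg=0x4F
After byte 3 (0x75): reg=0xA6

Answer: 0xA6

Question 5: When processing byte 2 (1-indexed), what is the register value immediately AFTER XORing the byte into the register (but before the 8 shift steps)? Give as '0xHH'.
Register before byte 2: 0xCD
Byte 2: 0xD4
0xCD XOR 0xD4 = 0x19

Answer: 0x19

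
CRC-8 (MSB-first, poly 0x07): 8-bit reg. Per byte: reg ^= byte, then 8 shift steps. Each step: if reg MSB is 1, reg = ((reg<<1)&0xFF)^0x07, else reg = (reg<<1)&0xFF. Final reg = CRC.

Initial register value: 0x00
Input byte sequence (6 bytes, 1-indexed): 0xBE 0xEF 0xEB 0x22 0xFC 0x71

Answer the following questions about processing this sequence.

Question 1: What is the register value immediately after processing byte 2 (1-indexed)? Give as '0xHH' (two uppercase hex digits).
After byte 1 (0xBE): reg=0x33
After byte 2 (0xEF): reg=0x1A

Answer: 0x1A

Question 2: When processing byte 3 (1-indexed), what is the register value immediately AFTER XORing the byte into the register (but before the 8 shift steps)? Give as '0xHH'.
Register before byte 3: 0x1A
Byte 3: 0xEB
0x1A XOR 0xEB = 0xF1

Answer: 0xF1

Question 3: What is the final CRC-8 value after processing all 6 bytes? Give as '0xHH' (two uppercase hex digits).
After byte 1 (0xBE): reg=0x33
After byte 2 (0xEF): reg=0x1A
After byte 3 (0xEB): reg=0xD9
After byte 4 (0x22): reg=0xEF
After byte 5 (0xFC): reg=0x79
After byte 6 (0x71): reg=0x38

Answer: 0x38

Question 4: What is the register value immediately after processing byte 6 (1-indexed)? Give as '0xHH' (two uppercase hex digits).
After byte 1 (0xBE): reg=0x33
After byte 2 (0xEF): reg=0x1A
After byte 3 (0xEB): reg=0xD9
After byte 4 (0x22): reg=0xEF
After byte 5 (0xFC): reg=0x79
After byte 6 (0x71): reg=0x38

Answer: 0x38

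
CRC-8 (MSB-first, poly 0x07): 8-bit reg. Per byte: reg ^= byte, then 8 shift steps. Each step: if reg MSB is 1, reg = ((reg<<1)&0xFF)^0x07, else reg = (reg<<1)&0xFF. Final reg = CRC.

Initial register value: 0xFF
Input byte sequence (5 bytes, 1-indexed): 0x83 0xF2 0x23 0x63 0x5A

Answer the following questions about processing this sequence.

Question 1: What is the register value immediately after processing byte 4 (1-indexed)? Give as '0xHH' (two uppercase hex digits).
Answer: 0xDF

Derivation:
After byte 1 (0x83): reg=0x73
After byte 2 (0xF2): reg=0x8E
After byte 3 (0x23): reg=0x4A
After byte 4 (0x63): reg=0xDF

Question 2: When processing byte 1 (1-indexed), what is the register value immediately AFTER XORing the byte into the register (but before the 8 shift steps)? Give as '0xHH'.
Answer: 0x7C

Derivation:
Register before byte 1: 0xFF
Byte 1: 0x83
0xFF XOR 0x83 = 0x7C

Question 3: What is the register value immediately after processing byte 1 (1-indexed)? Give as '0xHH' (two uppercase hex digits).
After byte 1 (0x83): reg=0x73

Answer: 0x73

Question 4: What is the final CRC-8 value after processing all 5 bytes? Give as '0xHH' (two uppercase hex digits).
Answer: 0x92

Derivation:
After byte 1 (0x83): reg=0x73
After byte 2 (0xF2): reg=0x8E
After byte 3 (0x23): reg=0x4A
After byte 4 (0x63): reg=0xDF
After byte 5 (0x5A): reg=0x92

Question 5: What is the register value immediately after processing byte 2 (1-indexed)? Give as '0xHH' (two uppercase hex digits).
Answer: 0x8E

Derivation:
After byte 1 (0x83): reg=0x73
After byte 2 (0xF2): reg=0x8E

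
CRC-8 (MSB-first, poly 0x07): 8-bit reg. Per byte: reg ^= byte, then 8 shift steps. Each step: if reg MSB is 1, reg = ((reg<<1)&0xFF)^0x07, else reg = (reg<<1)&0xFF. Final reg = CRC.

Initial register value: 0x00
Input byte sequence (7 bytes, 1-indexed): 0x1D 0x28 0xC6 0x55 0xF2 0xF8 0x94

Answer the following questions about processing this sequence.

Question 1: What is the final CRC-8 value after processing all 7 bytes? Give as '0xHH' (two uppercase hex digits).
Answer: 0xA2

Derivation:
After byte 1 (0x1D): reg=0x53
After byte 2 (0x28): reg=0x66
After byte 3 (0xC6): reg=0x69
After byte 4 (0x55): reg=0xB4
After byte 5 (0xF2): reg=0xD5
After byte 6 (0xF8): reg=0xC3
After byte 7 (0x94): reg=0xA2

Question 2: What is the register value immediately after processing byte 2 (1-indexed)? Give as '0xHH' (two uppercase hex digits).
Answer: 0x66

Derivation:
After byte 1 (0x1D): reg=0x53
After byte 2 (0x28): reg=0x66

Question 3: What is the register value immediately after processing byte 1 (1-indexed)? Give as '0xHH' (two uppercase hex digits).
After byte 1 (0x1D): reg=0x53

Answer: 0x53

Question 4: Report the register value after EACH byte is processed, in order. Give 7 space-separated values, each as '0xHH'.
0x53 0x66 0x69 0xB4 0xD5 0xC3 0xA2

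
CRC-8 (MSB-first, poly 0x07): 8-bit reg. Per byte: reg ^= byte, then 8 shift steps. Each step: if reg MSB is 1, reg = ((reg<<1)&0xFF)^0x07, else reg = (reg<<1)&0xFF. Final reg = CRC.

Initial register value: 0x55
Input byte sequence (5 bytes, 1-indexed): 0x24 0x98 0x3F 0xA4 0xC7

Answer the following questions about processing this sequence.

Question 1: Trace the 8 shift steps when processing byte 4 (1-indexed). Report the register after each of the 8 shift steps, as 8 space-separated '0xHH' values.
Answer: 0xB8 0x77 0xEE 0xDB 0xB1 0x65 0xCA 0x93

Derivation:
After byte 1 (0x24): reg=0x50
After byte 2 (0x98): reg=0x76
After byte 3 (0x3F): reg=0xF8
Register before byte 4: 0xF8
After XOR with byte 0xA4: 0x5C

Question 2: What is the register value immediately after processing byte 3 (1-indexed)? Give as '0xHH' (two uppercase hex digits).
After byte 1 (0x24): reg=0x50
After byte 2 (0x98): reg=0x76
After byte 3 (0x3F): reg=0xF8

Answer: 0xF8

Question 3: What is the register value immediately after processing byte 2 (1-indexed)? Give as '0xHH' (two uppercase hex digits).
After byte 1 (0x24): reg=0x50
After byte 2 (0x98): reg=0x76

Answer: 0x76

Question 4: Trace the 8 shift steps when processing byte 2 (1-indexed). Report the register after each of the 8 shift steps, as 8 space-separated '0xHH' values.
After byte 1 (0x24): reg=0x50
Register before byte 2: 0x50
After XOR with byte 0x98: 0xC8

Answer: 0x97 0x29 0x52 0xA4 0x4F 0x9E 0x3B 0x76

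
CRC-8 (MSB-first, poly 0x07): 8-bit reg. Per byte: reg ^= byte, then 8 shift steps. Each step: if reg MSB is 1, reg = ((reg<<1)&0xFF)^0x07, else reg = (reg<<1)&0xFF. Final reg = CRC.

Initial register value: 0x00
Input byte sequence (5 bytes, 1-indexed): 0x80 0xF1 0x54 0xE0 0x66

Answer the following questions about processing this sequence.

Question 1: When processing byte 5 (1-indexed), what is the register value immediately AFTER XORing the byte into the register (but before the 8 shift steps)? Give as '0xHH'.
Answer: 0xA6

Derivation:
Register before byte 5: 0xC0
Byte 5: 0x66
0xC0 XOR 0x66 = 0xA6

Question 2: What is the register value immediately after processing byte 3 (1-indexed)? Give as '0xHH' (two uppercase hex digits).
After byte 1 (0x80): reg=0x89
After byte 2 (0xF1): reg=0x6F
After byte 3 (0x54): reg=0xA1

Answer: 0xA1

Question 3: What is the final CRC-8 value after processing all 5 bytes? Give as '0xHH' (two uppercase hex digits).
After byte 1 (0x80): reg=0x89
After byte 2 (0xF1): reg=0x6F
After byte 3 (0x54): reg=0xA1
After byte 4 (0xE0): reg=0xC0
After byte 5 (0x66): reg=0x7B

Answer: 0x7B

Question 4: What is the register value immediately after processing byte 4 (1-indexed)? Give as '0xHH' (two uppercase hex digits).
Answer: 0xC0

Derivation:
After byte 1 (0x80): reg=0x89
After byte 2 (0xF1): reg=0x6F
After byte 3 (0x54): reg=0xA1
After byte 4 (0xE0): reg=0xC0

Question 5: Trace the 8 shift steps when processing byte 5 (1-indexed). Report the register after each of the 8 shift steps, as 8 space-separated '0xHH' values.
Answer: 0x4B 0x96 0x2B 0x56 0xAC 0x5F 0xBE 0x7B

Derivation:
After byte 1 (0x80): reg=0x89
After byte 2 (0xF1): reg=0x6F
After byte 3 (0x54): reg=0xA1
After byte 4 (0xE0): reg=0xC0
Register before byte 5: 0xC0
After XOR with byte 0x66: 0xA6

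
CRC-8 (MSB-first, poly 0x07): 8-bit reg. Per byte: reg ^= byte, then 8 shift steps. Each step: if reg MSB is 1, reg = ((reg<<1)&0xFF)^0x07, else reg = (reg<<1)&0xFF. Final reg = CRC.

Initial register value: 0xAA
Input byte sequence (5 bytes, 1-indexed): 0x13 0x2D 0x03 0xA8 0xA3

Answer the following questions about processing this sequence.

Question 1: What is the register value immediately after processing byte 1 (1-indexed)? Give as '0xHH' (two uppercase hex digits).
Answer: 0x26

Derivation:
After byte 1 (0x13): reg=0x26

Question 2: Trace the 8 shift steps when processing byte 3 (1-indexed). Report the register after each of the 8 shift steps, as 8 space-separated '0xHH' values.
Answer: 0x64 0xC8 0x97 0x29 0x52 0xA4 0x4F 0x9E

Derivation:
After byte 1 (0x13): reg=0x26
After byte 2 (0x2D): reg=0x31
Register before byte 3: 0x31
After XOR with byte 0x03: 0x32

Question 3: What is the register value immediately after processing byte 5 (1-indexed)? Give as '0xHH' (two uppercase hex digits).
After byte 1 (0x13): reg=0x26
After byte 2 (0x2D): reg=0x31
After byte 3 (0x03): reg=0x9E
After byte 4 (0xA8): reg=0x82
After byte 5 (0xA3): reg=0xE7

Answer: 0xE7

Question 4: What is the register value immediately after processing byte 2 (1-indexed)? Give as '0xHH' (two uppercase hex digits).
Answer: 0x31

Derivation:
After byte 1 (0x13): reg=0x26
After byte 2 (0x2D): reg=0x31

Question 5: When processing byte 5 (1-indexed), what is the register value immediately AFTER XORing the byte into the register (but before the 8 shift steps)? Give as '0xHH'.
Answer: 0x21

Derivation:
Register before byte 5: 0x82
Byte 5: 0xA3
0x82 XOR 0xA3 = 0x21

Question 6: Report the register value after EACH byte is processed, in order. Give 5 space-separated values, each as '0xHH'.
0x26 0x31 0x9E 0x82 0xE7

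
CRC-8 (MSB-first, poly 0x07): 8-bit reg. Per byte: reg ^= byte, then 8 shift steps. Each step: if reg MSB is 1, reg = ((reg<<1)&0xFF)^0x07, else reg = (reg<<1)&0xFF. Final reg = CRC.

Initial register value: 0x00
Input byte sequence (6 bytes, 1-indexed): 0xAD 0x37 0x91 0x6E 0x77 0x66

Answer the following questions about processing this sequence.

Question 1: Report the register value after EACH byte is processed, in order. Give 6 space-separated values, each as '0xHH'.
0x4A 0x74 0xB5 0x0F 0x6F 0x3F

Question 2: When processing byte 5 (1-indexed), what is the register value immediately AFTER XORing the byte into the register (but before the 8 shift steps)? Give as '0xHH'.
Answer: 0x78

Derivation:
Register before byte 5: 0x0F
Byte 5: 0x77
0x0F XOR 0x77 = 0x78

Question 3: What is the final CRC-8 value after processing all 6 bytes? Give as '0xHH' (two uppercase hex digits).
Answer: 0x3F

Derivation:
After byte 1 (0xAD): reg=0x4A
After byte 2 (0x37): reg=0x74
After byte 3 (0x91): reg=0xB5
After byte 4 (0x6E): reg=0x0F
After byte 5 (0x77): reg=0x6F
After byte 6 (0x66): reg=0x3F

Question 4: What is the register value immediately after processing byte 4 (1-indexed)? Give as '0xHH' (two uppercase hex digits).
After byte 1 (0xAD): reg=0x4A
After byte 2 (0x37): reg=0x74
After byte 3 (0x91): reg=0xB5
After byte 4 (0x6E): reg=0x0F

Answer: 0x0F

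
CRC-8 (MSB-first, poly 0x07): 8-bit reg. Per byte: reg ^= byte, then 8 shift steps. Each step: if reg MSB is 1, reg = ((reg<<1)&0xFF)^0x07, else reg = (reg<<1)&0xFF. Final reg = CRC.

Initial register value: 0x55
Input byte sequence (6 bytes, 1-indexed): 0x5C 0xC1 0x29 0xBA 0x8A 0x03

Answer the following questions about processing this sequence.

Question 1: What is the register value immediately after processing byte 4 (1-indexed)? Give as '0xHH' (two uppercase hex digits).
Answer: 0x7C

Derivation:
After byte 1 (0x5C): reg=0x3F
After byte 2 (0xC1): reg=0xF4
After byte 3 (0x29): reg=0x1D
After byte 4 (0xBA): reg=0x7C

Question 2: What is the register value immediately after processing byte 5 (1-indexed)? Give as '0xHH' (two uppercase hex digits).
After byte 1 (0x5C): reg=0x3F
After byte 2 (0xC1): reg=0xF4
After byte 3 (0x29): reg=0x1D
After byte 4 (0xBA): reg=0x7C
After byte 5 (0x8A): reg=0xCC

Answer: 0xCC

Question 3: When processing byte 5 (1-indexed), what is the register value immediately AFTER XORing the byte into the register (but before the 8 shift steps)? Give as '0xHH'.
Register before byte 5: 0x7C
Byte 5: 0x8A
0x7C XOR 0x8A = 0xF6

Answer: 0xF6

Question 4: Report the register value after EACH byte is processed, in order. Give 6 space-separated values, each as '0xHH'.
0x3F 0xF4 0x1D 0x7C 0xCC 0x63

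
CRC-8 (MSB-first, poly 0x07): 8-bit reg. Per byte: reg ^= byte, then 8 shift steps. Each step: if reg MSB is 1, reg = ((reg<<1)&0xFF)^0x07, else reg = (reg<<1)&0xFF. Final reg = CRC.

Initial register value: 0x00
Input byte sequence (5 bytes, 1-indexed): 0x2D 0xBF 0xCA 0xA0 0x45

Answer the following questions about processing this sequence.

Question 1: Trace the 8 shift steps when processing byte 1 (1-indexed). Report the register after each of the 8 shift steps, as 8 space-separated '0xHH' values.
Answer: 0x5A 0xB4 0x6F 0xDE 0xBB 0x71 0xE2 0xC3

Derivation:
Register before byte 1: 0x00
After XOR with byte 0x2D: 0x2D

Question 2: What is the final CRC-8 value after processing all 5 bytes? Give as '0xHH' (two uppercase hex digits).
Answer: 0x14

Derivation:
After byte 1 (0x2D): reg=0xC3
After byte 2 (0xBF): reg=0x73
After byte 3 (0xCA): reg=0x26
After byte 4 (0xA0): reg=0x9B
After byte 5 (0x45): reg=0x14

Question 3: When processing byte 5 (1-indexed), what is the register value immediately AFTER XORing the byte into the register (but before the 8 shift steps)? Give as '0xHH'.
Register before byte 5: 0x9B
Byte 5: 0x45
0x9B XOR 0x45 = 0xDE

Answer: 0xDE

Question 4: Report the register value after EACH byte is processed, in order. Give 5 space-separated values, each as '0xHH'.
0xC3 0x73 0x26 0x9B 0x14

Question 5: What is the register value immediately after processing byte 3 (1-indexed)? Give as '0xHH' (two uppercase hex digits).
Answer: 0x26

Derivation:
After byte 1 (0x2D): reg=0xC3
After byte 2 (0xBF): reg=0x73
After byte 3 (0xCA): reg=0x26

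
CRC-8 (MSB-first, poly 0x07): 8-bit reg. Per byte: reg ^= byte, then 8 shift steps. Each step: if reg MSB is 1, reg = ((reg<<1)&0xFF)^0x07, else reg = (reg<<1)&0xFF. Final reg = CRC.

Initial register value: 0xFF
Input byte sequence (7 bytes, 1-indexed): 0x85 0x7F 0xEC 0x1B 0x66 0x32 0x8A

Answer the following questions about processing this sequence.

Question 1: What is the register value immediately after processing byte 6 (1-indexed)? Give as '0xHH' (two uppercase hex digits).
After byte 1 (0x85): reg=0x61
After byte 2 (0x7F): reg=0x5A
After byte 3 (0xEC): reg=0x0B
After byte 4 (0x1B): reg=0x70
After byte 5 (0x66): reg=0x62
After byte 6 (0x32): reg=0xB7

Answer: 0xB7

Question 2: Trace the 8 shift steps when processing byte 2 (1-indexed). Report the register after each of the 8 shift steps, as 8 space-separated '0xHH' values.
Answer: 0x3C 0x78 0xF0 0xE7 0xC9 0x95 0x2D 0x5A

Derivation:
After byte 1 (0x85): reg=0x61
Register before byte 2: 0x61
After XOR with byte 0x7F: 0x1E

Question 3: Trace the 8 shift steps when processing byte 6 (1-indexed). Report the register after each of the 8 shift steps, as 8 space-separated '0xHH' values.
After byte 1 (0x85): reg=0x61
After byte 2 (0x7F): reg=0x5A
After byte 3 (0xEC): reg=0x0B
After byte 4 (0x1B): reg=0x70
After byte 5 (0x66): reg=0x62
Register before byte 6: 0x62
After XOR with byte 0x32: 0x50

Answer: 0xA0 0x47 0x8E 0x1B 0x36 0x6C 0xD8 0xB7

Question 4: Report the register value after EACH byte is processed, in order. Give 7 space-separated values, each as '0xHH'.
0x61 0x5A 0x0B 0x70 0x62 0xB7 0xB3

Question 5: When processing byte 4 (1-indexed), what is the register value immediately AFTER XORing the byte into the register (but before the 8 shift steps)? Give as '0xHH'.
Register before byte 4: 0x0B
Byte 4: 0x1B
0x0B XOR 0x1B = 0x10

Answer: 0x10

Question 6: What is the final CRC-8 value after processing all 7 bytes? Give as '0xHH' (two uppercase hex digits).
Answer: 0xB3

Derivation:
After byte 1 (0x85): reg=0x61
After byte 2 (0x7F): reg=0x5A
After byte 3 (0xEC): reg=0x0B
After byte 4 (0x1B): reg=0x70
After byte 5 (0x66): reg=0x62
After byte 6 (0x32): reg=0xB7
After byte 7 (0x8A): reg=0xB3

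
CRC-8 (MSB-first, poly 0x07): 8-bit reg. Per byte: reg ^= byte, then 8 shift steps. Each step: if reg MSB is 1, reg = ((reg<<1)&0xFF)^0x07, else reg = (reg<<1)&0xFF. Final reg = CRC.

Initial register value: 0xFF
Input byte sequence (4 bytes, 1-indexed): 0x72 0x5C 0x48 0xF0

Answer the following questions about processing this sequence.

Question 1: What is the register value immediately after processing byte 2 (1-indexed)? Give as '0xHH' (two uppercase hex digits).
After byte 1 (0x72): reg=0xAA
After byte 2 (0x5C): reg=0xCC

Answer: 0xCC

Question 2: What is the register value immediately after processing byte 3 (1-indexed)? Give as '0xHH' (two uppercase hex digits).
After byte 1 (0x72): reg=0xAA
After byte 2 (0x5C): reg=0xCC
After byte 3 (0x48): reg=0x95

Answer: 0x95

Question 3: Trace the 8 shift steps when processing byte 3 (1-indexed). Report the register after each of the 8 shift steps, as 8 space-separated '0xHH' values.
After byte 1 (0x72): reg=0xAA
After byte 2 (0x5C): reg=0xCC
Register before byte 3: 0xCC
After XOR with byte 0x48: 0x84

Answer: 0x0F 0x1E 0x3C 0x78 0xF0 0xE7 0xC9 0x95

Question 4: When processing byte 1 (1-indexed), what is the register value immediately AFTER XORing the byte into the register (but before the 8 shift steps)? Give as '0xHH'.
Register before byte 1: 0xFF
Byte 1: 0x72
0xFF XOR 0x72 = 0x8D

Answer: 0x8D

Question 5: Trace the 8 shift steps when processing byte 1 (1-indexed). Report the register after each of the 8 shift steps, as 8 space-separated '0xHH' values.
Answer: 0x1D 0x3A 0x74 0xE8 0xD7 0xA9 0x55 0xAA

Derivation:
Register before byte 1: 0xFF
After XOR with byte 0x72: 0x8D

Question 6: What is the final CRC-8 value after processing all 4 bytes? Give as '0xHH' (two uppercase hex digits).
Answer: 0x3C

Derivation:
After byte 1 (0x72): reg=0xAA
After byte 2 (0x5C): reg=0xCC
After byte 3 (0x48): reg=0x95
After byte 4 (0xF0): reg=0x3C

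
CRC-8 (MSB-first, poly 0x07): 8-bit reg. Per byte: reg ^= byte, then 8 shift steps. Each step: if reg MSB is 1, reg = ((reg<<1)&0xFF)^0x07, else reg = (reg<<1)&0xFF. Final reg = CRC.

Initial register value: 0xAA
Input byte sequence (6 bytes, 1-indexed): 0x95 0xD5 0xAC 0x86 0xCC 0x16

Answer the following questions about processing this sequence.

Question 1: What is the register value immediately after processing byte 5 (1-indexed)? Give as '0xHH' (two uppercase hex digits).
After byte 1 (0x95): reg=0xBD
After byte 2 (0xD5): reg=0x1F
After byte 3 (0xAC): reg=0x10
After byte 4 (0x86): reg=0xEB
After byte 5 (0xCC): reg=0xF5

Answer: 0xF5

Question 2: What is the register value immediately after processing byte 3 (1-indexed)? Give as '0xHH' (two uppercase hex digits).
After byte 1 (0x95): reg=0xBD
After byte 2 (0xD5): reg=0x1F
After byte 3 (0xAC): reg=0x10

Answer: 0x10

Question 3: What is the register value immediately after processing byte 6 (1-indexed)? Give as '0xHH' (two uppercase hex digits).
Answer: 0xA7

Derivation:
After byte 1 (0x95): reg=0xBD
After byte 2 (0xD5): reg=0x1F
After byte 3 (0xAC): reg=0x10
After byte 4 (0x86): reg=0xEB
After byte 5 (0xCC): reg=0xF5
After byte 6 (0x16): reg=0xA7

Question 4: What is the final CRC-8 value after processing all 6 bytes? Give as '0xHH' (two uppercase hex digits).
After byte 1 (0x95): reg=0xBD
After byte 2 (0xD5): reg=0x1F
After byte 3 (0xAC): reg=0x10
After byte 4 (0x86): reg=0xEB
After byte 5 (0xCC): reg=0xF5
After byte 6 (0x16): reg=0xA7

Answer: 0xA7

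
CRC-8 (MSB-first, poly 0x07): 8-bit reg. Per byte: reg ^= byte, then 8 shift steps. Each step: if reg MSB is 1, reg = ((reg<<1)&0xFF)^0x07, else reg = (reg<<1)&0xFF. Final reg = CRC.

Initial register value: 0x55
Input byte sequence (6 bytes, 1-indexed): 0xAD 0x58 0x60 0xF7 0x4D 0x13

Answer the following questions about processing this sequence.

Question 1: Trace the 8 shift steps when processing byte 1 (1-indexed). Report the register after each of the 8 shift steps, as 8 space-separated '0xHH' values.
Register before byte 1: 0x55
After XOR with byte 0xAD: 0xF8

Answer: 0xF7 0xE9 0xD5 0xAD 0x5D 0xBA 0x73 0xE6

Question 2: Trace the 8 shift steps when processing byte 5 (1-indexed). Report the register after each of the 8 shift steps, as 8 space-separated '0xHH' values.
After byte 1 (0xAD): reg=0xE6
After byte 2 (0x58): reg=0x33
After byte 3 (0x60): reg=0xBE
After byte 4 (0xF7): reg=0xF8
Register before byte 5: 0xF8
After XOR with byte 0x4D: 0xB5

Answer: 0x6D 0xDA 0xB3 0x61 0xC2 0x83 0x01 0x02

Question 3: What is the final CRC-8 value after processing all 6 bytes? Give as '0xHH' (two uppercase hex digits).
Answer: 0x77

Derivation:
After byte 1 (0xAD): reg=0xE6
After byte 2 (0x58): reg=0x33
After byte 3 (0x60): reg=0xBE
After byte 4 (0xF7): reg=0xF8
After byte 5 (0x4D): reg=0x02
After byte 6 (0x13): reg=0x77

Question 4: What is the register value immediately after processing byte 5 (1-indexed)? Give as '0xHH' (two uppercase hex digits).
After byte 1 (0xAD): reg=0xE6
After byte 2 (0x58): reg=0x33
After byte 3 (0x60): reg=0xBE
After byte 4 (0xF7): reg=0xF8
After byte 5 (0x4D): reg=0x02

Answer: 0x02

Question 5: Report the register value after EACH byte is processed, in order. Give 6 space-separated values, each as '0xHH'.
0xE6 0x33 0xBE 0xF8 0x02 0x77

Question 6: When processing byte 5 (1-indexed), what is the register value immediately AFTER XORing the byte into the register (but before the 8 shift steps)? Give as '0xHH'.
Register before byte 5: 0xF8
Byte 5: 0x4D
0xF8 XOR 0x4D = 0xB5

Answer: 0xB5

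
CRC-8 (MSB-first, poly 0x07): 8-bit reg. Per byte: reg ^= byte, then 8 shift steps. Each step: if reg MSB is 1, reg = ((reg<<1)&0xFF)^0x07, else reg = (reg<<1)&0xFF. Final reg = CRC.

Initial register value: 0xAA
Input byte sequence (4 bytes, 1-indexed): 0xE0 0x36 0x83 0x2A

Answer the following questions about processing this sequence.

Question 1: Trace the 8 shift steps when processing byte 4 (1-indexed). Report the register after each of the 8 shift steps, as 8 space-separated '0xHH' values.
After byte 1 (0xE0): reg=0xF1
After byte 2 (0x36): reg=0x5B
After byte 3 (0x83): reg=0x06
Register before byte 4: 0x06
After XOR with byte 0x2A: 0x2C

Answer: 0x58 0xB0 0x67 0xCE 0x9B 0x31 0x62 0xC4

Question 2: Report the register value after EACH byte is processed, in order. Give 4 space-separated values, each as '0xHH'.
0xF1 0x5B 0x06 0xC4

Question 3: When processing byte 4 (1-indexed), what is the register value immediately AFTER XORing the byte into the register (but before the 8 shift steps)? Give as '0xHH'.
Answer: 0x2C

Derivation:
Register before byte 4: 0x06
Byte 4: 0x2A
0x06 XOR 0x2A = 0x2C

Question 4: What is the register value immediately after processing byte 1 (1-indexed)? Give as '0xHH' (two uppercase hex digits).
After byte 1 (0xE0): reg=0xF1

Answer: 0xF1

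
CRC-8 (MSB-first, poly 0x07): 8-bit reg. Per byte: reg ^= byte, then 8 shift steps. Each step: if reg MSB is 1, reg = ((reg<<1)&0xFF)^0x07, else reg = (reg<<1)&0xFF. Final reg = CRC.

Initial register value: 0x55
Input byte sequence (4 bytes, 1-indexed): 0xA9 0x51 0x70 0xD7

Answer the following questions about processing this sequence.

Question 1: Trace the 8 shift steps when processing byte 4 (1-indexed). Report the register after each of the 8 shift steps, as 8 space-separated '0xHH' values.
Answer: 0x1E 0x3C 0x78 0xF0 0xE7 0xC9 0x95 0x2D

Derivation:
After byte 1 (0xA9): reg=0xFA
After byte 2 (0x51): reg=0x58
After byte 3 (0x70): reg=0xD8
Register before byte 4: 0xD8
After XOR with byte 0xD7: 0x0F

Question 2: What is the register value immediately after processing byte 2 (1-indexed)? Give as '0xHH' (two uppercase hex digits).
After byte 1 (0xA9): reg=0xFA
After byte 2 (0x51): reg=0x58

Answer: 0x58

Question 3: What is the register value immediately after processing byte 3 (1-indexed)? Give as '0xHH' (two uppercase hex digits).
Answer: 0xD8

Derivation:
After byte 1 (0xA9): reg=0xFA
After byte 2 (0x51): reg=0x58
After byte 3 (0x70): reg=0xD8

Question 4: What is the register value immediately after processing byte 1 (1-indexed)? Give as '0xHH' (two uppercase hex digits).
Answer: 0xFA

Derivation:
After byte 1 (0xA9): reg=0xFA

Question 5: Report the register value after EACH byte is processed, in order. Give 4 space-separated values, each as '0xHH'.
0xFA 0x58 0xD8 0x2D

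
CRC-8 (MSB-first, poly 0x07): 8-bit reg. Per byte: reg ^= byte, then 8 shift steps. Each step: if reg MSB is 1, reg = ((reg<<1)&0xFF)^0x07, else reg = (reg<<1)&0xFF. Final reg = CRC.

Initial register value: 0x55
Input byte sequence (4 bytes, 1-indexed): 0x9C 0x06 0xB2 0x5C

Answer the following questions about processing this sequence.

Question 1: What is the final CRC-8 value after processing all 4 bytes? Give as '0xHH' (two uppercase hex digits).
Answer: 0x87

Derivation:
After byte 1 (0x9C): reg=0x71
After byte 2 (0x06): reg=0x42
After byte 3 (0xB2): reg=0xDE
After byte 4 (0x5C): reg=0x87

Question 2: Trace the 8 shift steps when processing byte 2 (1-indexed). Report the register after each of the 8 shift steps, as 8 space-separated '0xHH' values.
After byte 1 (0x9C): reg=0x71
Register before byte 2: 0x71
After XOR with byte 0x06: 0x77

Answer: 0xEE 0xDB 0xB1 0x65 0xCA 0x93 0x21 0x42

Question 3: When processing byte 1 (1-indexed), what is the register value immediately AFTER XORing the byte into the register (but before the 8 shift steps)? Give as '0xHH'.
Register before byte 1: 0x55
Byte 1: 0x9C
0x55 XOR 0x9C = 0xC9

Answer: 0xC9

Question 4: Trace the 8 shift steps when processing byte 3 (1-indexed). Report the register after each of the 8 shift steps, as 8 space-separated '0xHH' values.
After byte 1 (0x9C): reg=0x71
After byte 2 (0x06): reg=0x42
Register before byte 3: 0x42
After XOR with byte 0xB2: 0xF0

Answer: 0xE7 0xC9 0x95 0x2D 0x5A 0xB4 0x6F 0xDE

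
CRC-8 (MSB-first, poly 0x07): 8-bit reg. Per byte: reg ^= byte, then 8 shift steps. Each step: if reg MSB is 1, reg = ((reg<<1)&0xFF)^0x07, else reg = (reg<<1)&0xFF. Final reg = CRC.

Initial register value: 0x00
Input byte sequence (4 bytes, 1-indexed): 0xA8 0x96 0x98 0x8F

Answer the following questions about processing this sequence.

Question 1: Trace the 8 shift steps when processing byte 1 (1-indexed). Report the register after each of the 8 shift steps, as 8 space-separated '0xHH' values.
Answer: 0x57 0xAE 0x5B 0xB6 0x6B 0xD6 0xAB 0x51

Derivation:
Register before byte 1: 0x00
After XOR with byte 0xA8: 0xA8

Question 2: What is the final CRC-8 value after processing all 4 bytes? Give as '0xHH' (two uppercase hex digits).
After byte 1 (0xA8): reg=0x51
After byte 2 (0x96): reg=0x5B
After byte 3 (0x98): reg=0x47
After byte 4 (0x8F): reg=0x76

Answer: 0x76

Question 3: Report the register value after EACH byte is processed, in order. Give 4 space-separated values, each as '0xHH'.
0x51 0x5B 0x47 0x76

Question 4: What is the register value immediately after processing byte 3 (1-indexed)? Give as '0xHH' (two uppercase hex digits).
After byte 1 (0xA8): reg=0x51
After byte 2 (0x96): reg=0x5B
After byte 3 (0x98): reg=0x47

Answer: 0x47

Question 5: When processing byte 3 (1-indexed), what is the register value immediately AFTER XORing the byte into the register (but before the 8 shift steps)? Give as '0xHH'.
Answer: 0xC3

Derivation:
Register before byte 3: 0x5B
Byte 3: 0x98
0x5B XOR 0x98 = 0xC3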